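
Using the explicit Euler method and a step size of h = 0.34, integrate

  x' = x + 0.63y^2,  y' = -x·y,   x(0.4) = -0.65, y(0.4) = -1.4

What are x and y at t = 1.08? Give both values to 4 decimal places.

0.0213, -1.9716

Euler on (x,y): x_{n+1} = x_n + h·x', y_{n+1} = y_n + h·y'.
0.400000: (-0.650000, -1.400000); f=(0.584800, -0.910000) → (-0.451168, -1.709400)
0.740000: (-0.451168, -1.709400); f=(1.389722, -0.771227) → (0.021338, -1.971617)
(x(1.08), y(1.08)) ≈ (0.0213, -1.9716)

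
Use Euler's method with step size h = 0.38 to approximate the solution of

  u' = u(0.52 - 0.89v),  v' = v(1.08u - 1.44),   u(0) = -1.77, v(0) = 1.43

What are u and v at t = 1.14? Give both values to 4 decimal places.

Euler on (u,v): u_{n+1} = u_n + h·u', v_{n+1} = v_n + h·v'.
0.000000: (-1.770000, 1.430000); f=(1.332279, -4.792788) → (-1.263734, -0.391259)
0.380000: (-1.263734, -0.391259); f=(-1.097200, 1.097417) → (-1.680670, 0.025759)
0.760000: (-1.680670, 0.025759); f=(-0.835418, -0.083849) → (-1.998129, -0.006104)
(u(1.14), v(1.14)) ≈ (-1.9981, -0.0061)

-1.9981, -0.0061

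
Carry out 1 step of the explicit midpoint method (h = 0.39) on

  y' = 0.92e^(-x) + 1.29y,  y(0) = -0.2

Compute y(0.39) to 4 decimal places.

0.0596

Midpoint: k1 = f(x_n, y_n); k2 = f(x_n + h/2, y_n + (h/2)·k1); y_{n+1} = y_n + h·k2.
x=0.000000, y=-0.200000:
  k1 = f(0.000000, -0.200000) = 0.662000
  k2 = f(0.195000, -0.070910) = 0.665534
  y ← -0.200000 + 0.39·0.665534 = 0.059558
y(0.39) ≈ 0.0596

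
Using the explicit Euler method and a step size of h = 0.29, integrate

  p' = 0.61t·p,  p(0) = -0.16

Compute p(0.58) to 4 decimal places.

-0.1682

Euler: p_{n+1} = p_n + h·f(t_n, p_n).
t=0.000000, p=-0.160000: f=0.000000 → p ← -0.160000 + 0.29·0.000000 = -0.160000
t=0.290000, p=-0.160000: f=-0.028304 → p ← -0.160000 + 0.29·(-0.028304) = -0.168208
p(0.58) ≈ -0.1682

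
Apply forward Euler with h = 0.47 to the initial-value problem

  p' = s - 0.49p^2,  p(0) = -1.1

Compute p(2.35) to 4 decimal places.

-1.6160

Euler: p_{n+1} = p_n + h·f(s_n, p_n).
s=0.000000, p=-1.100000: f=-0.592900 → p ← -1.100000 + 0.47·(-0.592900) = -1.378663
s=0.470000, p=-1.378663: f=-0.461349 → p ← -1.378663 + 0.47·(-0.461349) = -1.595497
s=0.940000, p=-1.595497: f=-0.307349 → p ← -1.595497 + 0.47·(-0.307349) = -1.739951
s=1.410000, p=-1.739951: f=-0.073440 → p ← -1.739951 + 0.47·(-0.073440) = -1.774468
s=1.880000, p=-1.774468: f=0.337119 → p ← -1.774468 + 0.47·0.337119 = -1.616022
p(2.35) ≈ -1.6160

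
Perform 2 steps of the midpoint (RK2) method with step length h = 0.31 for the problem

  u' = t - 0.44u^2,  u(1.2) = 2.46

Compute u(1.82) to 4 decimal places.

2.1122

Midpoint: k1 = f(t_n, u_n); k2 = f(t_n + h/2, u_n + (h/2)·k1); u_{n+1} = u_n + h·k2.
t=1.200000, u=2.460000:
  k1 = f(1.200000, 2.460000) = -1.462704
  k2 = f(1.355000, 2.233281) = -0.839519
  u ← 2.460000 + 0.31·(-0.839519) = 2.199749
t=1.510000, u=2.199749:
  k1 = f(1.510000, 2.199749) = -0.619114
  k2 = f(1.665000, 2.103786) = -0.282404
  u ← 2.199749 + 0.31·(-0.282404) = 2.112204
u(1.82) ≈ 2.1122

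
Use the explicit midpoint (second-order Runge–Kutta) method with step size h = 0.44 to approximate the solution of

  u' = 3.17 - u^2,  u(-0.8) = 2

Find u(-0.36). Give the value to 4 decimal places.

Midpoint: k1 = f(t_n, u_n); k2 = f(t_n + h/2, u_n + (h/2)·k1); u_{n+1} = u_n + h·k2.
t=-0.800000, u=2.000000:
  k1 = f(-0.800000, 2.000000) = -0.830000
  k2 = f(-0.580000, 1.817400) = -0.132943
  u ← 2.000000 + 0.44·(-0.132943) = 1.941505
u(-0.36) ≈ 1.9415

1.9415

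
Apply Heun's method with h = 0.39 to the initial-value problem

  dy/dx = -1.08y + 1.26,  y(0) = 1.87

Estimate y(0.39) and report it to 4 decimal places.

Heun: k1 = f(x_n, y_n); k2 = f(x_n + h, y_n + h·k1); y_{n+1} = y_n + (h/2)·(k1 + k2).
x=0.000000, y=1.870000:
  k1 = f(0.000000, 1.870000) = -0.759600
  k2 = f(0.390000, 1.573756) = -0.439656
  y ← 1.870000 + (0.39/2)·(-0.759600 + (-0.439656)) = 1.636145
y(0.39) ≈ 1.6361

1.6361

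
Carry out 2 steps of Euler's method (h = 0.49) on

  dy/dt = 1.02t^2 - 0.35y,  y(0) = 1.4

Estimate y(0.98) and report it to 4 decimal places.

Euler: y_{n+1} = y_n + h·f(t_n, y_n).
t=0.000000, y=1.400000: f=-0.490000 → y ← 1.400000 + 0.49·(-0.490000) = 1.159900
t=0.490000, y=1.159900: f=-0.161063 → y ← 1.159900 + 0.49·(-0.161063) = 1.080979
y(0.98) ≈ 1.0810

1.0810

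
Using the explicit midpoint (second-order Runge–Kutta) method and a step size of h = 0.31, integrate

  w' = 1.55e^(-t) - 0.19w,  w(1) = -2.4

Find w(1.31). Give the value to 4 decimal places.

Midpoint: k1 = f(t_n, w_n); k2 = f(t_n + h/2, w_n + (h/2)·k1); w_{n+1} = w_n + h·k2.
t=1.000000, w=-2.400000:
  k1 = f(1.000000, -2.400000) = 1.026213
  k2 = f(1.155000, -2.240937) = 0.914117
  w ← -2.400000 + 0.31·0.914117 = -2.116624
w(1.31) ≈ -2.1166

-2.1166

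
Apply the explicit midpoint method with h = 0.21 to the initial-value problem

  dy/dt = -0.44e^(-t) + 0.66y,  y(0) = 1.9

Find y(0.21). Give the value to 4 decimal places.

Midpoint: k1 = f(t_n, y_n); k2 = f(t_n + h/2, y_n + (h/2)·k1); y_{n+1} = y_n + h·k2.
t=0.000000, y=1.900000:
  k1 = f(0.000000, 1.900000) = 0.814000
  k2 = f(0.105000, 1.985470) = 0.914267
  y ← 1.900000 + 0.21·0.914267 = 2.091996
y(0.21) ≈ 2.0920

2.0920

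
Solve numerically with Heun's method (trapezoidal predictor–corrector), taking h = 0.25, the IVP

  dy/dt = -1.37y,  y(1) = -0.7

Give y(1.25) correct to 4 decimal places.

-0.5013

Heun: k1 = f(t_n, y_n); k2 = f(t_n + h, y_n + h·k1); y_{n+1} = y_n + (h/2)·(k1 + k2).
t=1.000000, y=-0.700000:
  k1 = f(1.000000, -0.700000) = 0.959000
  k2 = f(1.250000, -0.460250) = 0.630543
  y ← -0.700000 + (0.25/2)·(0.959000 + 0.630543) = -0.501307
y(1.25) ≈ -0.5013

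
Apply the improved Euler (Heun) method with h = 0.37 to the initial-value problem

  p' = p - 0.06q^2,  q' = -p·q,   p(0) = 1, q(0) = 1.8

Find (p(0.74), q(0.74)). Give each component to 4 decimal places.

Heun on (p,q): k1 = f(t_n, state_n); k2 = f(t_n + h, state_n + h·k1); state_{n+1} = state_n + (h/2)·(k1 + k2).
0.000000: (1.000000, 1.800000)
  k1 = (0.805600, -1.800000)
  predictor → (1.298072, 1.134000)
  k2 = (1.220915, -1.472014)
  → (1.374905, 1.194677)
0.370000: (1.374905, 1.194677)
  k1 = (1.289270, -1.642568)
  predictor → (1.851935, 0.586927)
  k2 = (1.831266, -1.086951)
  → (1.952204, 0.689716)
(p(0.74), q(0.74)) ≈ (1.9522, 0.6897)

1.9522, 0.6897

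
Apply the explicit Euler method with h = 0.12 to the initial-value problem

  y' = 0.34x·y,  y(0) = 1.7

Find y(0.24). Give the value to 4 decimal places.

Euler: y_{n+1} = y_n + h·f(x_n, y_n).
x=0.000000, y=1.700000: f=0.000000 → y ← 1.700000 + 0.12·0.000000 = 1.700000
x=0.120000, y=1.700000: f=0.069360 → y ← 1.700000 + 0.12·0.069360 = 1.708323
y(0.24) ≈ 1.7083

1.7083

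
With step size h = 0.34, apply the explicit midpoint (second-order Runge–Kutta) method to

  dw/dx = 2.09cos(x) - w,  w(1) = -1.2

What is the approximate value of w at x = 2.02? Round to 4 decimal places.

Midpoint: k1 = f(x_n, w_n); k2 = f(x_n + h/2, w_n + (h/2)·k1); w_{n+1} = w_n + h·k2.
x=1.000000, w=-1.200000:
  k1 = f(1.000000, -1.200000) = 2.329232
  k2 = f(1.170000, -0.804031) = 1.619448
  w ← -1.200000 + 0.34·1.619448 = -0.649388
x=1.340000, w=-0.649388:
  k1 = f(1.340000, -0.649388) = 1.127481
  k2 = f(1.510000, -0.457716) = 0.584702
  w ← -0.649388 + 0.34·0.584702 = -0.450589
x=1.680000, w=-0.450589:
  k1 = f(1.680000, -0.450589) = 0.222807
  k2 = f(1.850000, -0.412712) = -0.163272
  w ← -0.450589 + 0.34·(-0.163272) = -0.506101
w(2.02) ≈ -0.5061

-0.5061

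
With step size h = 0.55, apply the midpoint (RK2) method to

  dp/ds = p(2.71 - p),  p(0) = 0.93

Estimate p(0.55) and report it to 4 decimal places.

1.9393

Midpoint: k1 = f(s_n, p_n); k2 = f(s_n + h/2, p_n + (h/2)·k1); p_{n+1} = p_n + h·k2.
s=0.000000, p=0.930000:
  k1 = f(0.000000, 0.930000) = 1.655400
  k2 = f(0.275000, 1.385235) = 1.835111
  p ← 0.930000 + 0.55·1.835111 = 1.939311
p(0.55) ≈ 1.9393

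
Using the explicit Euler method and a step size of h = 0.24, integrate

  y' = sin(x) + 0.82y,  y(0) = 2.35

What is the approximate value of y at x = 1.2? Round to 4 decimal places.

Euler: y_{n+1} = y_n + h·f(x_n, y_n).
x=0.000000, y=2.350000: f=1.927000 → y ← 2.350000 + 0.24·1.927000 = 2.812480
x=0.240000, y=2.812480: f=2.543936 → y ← 2.812480 + 0.24·2.543936 = 3.423025
x=0.480000, y=3.423025: f=3.268659 → y ← 3.423025 + 0.24·3.268659 = 4.207503
x=0.720000, y=4.207503: f=4.109537 → y ← 4.207503 + 0.24·4.109537 = 5.193792
x=0.960000, y=5.193792: f=5.078101 → y ← 5.193792 + 0.24·5.078101 = 6.412536
y(1.2) ≈ 6.4125

6.4125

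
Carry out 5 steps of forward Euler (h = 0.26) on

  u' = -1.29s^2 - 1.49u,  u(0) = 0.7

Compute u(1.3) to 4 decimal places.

Euler: u_{n+1} = u_n + h·f(s_n, u_n).
s=0.000000, u=0.700000: f=-1.043000 → u ← 0.700000 + 0.26·(-1.043000) = 0.428820
s=0.260000, u=0.428820: f=-0.726146 → u ← 0.428820 + 0.26·(-0.726146) = 0.240022
s=0.520000, u=0.240022: f=-0.706449 → u ← 0.240022 + 0.26·(-0.706449) = 0.056345
s=0.780000, u=0.056345: f=-0.868791 → u ← 0.056345 + 0.26·(-0.868791) = -0.169540
s=1.040000, u=-0.169540: f=-1.142649 → u ← -0.169540 + 0.26·(-1.142649) = -0.466629
u(1.3) ≈ -0.4666

-0.4666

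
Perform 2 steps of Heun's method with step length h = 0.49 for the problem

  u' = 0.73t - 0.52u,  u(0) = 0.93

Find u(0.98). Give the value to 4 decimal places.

Heun: k1 = f(t_n, u_n); k2 = f(t_n + h, u_n + h·k1); u_{n+1} = u_n + (h/2)·(k1 + k2).
t=0.000000, u=0.930000:
  k1 = f(0.000000, 0.930000) = -0.483600
  k2 = f(0.490000, 0.693036) = -0.002679
  u ← 0.930000 + (0.49/2)·(-0.483600 + (-0.002679)) = 0.810862
t=0.490000, u=0.810862:
  k1 = f(0.490000, 0.810862) = -0.063948
  k2 = f(0.980000, 0.779527) = 0.310046
  u ← 0.810862 + (0.49/2)·(-0.063948 + 0.310046) = 0.871156
u(0.98) ≈ 0.8712

0.8712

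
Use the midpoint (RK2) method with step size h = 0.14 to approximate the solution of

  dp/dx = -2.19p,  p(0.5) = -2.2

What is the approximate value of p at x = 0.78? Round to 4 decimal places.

Midpoint: k1 = f(x_n, p_n); k2 = f(x_n + h/2, p_n + (h/2)·k1); p_{n+1} = p_n + h·k2.
x=0.500000, p=-2.200000:
  k1 = f(0.500000, -2.200000) = 4.818000
  k2 = f(0.570000, -1.862740) = 4.079401
  p ← -2.200000 + 0.14·4.079401 = -1.628884
x=0.640000, p=-1.628884:
  k1 = f(0.640000, -1.628884) = 3.567256
  k2 = f(0.710000, -1.379176) = 3.020395
  p ← -1.628884 + 0.14·3.020395 = -1.206029
p(0.78) ≈ -1.2060

-1.2060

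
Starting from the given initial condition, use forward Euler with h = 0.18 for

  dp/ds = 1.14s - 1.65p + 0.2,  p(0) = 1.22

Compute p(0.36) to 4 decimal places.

Euler: p_{n+1} = p_n + h·f(s_n, p_n).
s=0.000000, p=1.220000: f=-1.813000 → p ← 1.220000 + 0.18·(-1.813000) = 0.893660
s=0.180000, p=0.893660: f=-1.069339 → p ← 0.893660 + 0.18·(-1.069339) = 0.701179
p(0.36) ≈ 0.7012

0.7012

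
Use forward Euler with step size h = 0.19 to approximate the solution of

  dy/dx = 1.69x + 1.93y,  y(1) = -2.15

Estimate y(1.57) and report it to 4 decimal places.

-3.9234

Euler: y_{n+1} = y_n + h·f(x_n, y_n).
x=1.000000, y=-2.150000: f=-2.459500 → y ← -2.150000 + 0.19·(-2.459500) = -2.617305
x=1.190000, y=-2.617305: f=-3.040299 → y ← -2.617305 + 0.19·(-3.040299) = -3.194962
x=1.380000, y=-3.194962: f=-3.834076 → y ← -3.194962 + 0.19·(-3.834076) = -3.923436
y(1.57) ≈ -3.9234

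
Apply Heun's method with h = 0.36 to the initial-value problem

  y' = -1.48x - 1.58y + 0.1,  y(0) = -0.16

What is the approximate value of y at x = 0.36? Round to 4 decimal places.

Heun: k1 = f(x_n, y_n); k2 = f(x_n + h, y_n + h·k1); y_{n+1} = y_n + (h/2)·(k1 + k2).
x=0.000000, y=-0.160000:
  k1 = f(0.000000, -0.160000) = 0.352800
  k2 = f(0.360000, -0.032992) = -0.380673
  y ← -0.160000 + (0.36/2)·(0.352800 + (-0.380673)) = -0.165017
y(0.36) ≈ -0.1650

-0.1650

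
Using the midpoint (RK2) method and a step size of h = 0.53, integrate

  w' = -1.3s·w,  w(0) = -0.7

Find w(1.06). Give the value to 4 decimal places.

Midpoint: k1 = f(s_n, w_n); k2 = f(s_n + h/2, w_n + (h/2)·k1); w_{n+1} = w_n + h·k2.
s=0.000000, w=-0.700000:
  k1 = f(0.000000, -0.700000) = 0.000000
  k2 = f(0.265000, -0.700000) = 0.241150
  w ← -0.700000 + 0.53·0.241150 = -0.572190
s=0.530000, w=-0.572190:
  k1 = f(0.530000, -0.572190) = 0.394239
  k2 = f(0.795000, -0.467717) = 0.483386
  w ← -0.572190 + 0.53·0.483386 = -0.315996
w(1.06) ≈ -0.3160

-0.3160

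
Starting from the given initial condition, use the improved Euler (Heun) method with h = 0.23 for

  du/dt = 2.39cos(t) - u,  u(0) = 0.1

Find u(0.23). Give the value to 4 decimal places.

Heun: k1 = f(t_n, u_n); k2 = f(t_n + h, u_n + h·k1); u_{n+1} = u_n + (h/2)·(k1 + k2).
t=0.000000, u=0.100000:
  k1 = f(0.000000, 0.100000) = 2.290000
  k2 = f(0.230000, 0.626700) = 1.700363
  u ← 0.100000 + (0.23/2)·(2.290000 + 1.700363) = 0.558892
u(0.23) ≈ 0.5589

0.5589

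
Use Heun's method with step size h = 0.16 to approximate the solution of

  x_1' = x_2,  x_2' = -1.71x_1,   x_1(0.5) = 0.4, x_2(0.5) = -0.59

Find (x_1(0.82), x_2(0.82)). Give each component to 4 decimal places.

Heun on (x_1,x_2): k1 = f(t_n, state_n); k2 = f(t_n + h, state_n + h·k1); state_{n+1} = state_n + (h/2)·(k1 + k2).
0.500000: (0.400000, -0.590000)
  k1 = (-0.590000, -0.684000)
  predictor → (0.305600, -0.699440)
  k2 = (-0.699440, -0.522576)
  → (0.296845, -0.686526)
0.660000: (0.296845, -0.686526)
  k1 = (-0.686526, -0.507605)
  predictor → (0.187001, -0.767743)
  k2 = (-0.767743, -0.319771)
  → (0.180503, -0.752716)
(x_1(0.82), x_2(0.82)) ≈ (0.1805, -0.7527)

0.1805, -0.7527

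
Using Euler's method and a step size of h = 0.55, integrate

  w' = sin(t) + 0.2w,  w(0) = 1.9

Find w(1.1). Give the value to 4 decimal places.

Euler: w_{n+1} = w_n + h·f(t_n, w_n).
t=0.000000, w=1.900000: f=0.380000 → w ← 1.900000 + 0.55·0.380000 = 2.109000
t=0.550000, w=2.109000: f=0.944487 → w ← 2.109000 + 0.55·0.944487 = 2.628468
w(1.1) ≈ 2.6285

2.6285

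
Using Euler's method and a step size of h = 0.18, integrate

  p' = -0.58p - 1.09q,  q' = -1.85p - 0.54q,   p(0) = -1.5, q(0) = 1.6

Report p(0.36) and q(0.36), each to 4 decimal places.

Euler on (p,q): p_{n+1} = p_n + h·p', q_{n+1} = q_n + h·q'.
0.000000: (-1.500000, 1.600000); f=(-0.874000, 1.911000) → (-1.657320, 1.943980)
0.180000: (-1.657320, 1.943980); f=(-1.157693, 2.016293) → (-1.865705, 2.306913)
(p(0.36), q(0.36)) ≈ (-1.8657, 2.3069)

-1.8657, 2.3069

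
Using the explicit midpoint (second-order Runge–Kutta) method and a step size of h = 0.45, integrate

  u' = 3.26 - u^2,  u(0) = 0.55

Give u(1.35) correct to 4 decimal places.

1.6541

Midpoint: k1 = f(x_n, u_n); k2 = f(x_n + h/2, u_n + (h/2)·k1); u_{n+1} = u_n + h·k2.
x=0.000000, u=0.550000:
  k1 = f(0.000000, 0.550000) = 2.957500
  k2 = f(0.225000, 1.215437) = 1.782712
  u ← 0.550000 + 0.45·1.782712 = 1.352220
x=0.450000, u=1.352220:
  k1 = f(0.450000, 1.352220) = 1.431500
  k2 = f(0.675000, 1.674308) = 0.456693
  u ← 1.352220 + 0.45·0.456693 = 1.557732
x=0.900000, u=1.557732:
  k1 = f(0.900000, 1.557732) = 0.833470
  k2 = f(1.125000, 1.745263) = 0.214057
  u ← 1.557732 + 0.45·0.214057 = 1.654058
u(1.35) ≈ 1.6541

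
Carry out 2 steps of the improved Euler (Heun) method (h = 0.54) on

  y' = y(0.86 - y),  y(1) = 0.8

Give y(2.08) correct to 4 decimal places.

Heun: k1 = f(t_n, y_n); k2 = f(t_n + h, y_n + h·k1); y_{n+1} = y_n + (h/2)·(k1 + k2).
t=1.000000, y=0.800000:
  k1 = f(1.000000, 0.800000) = 0.048000
  k2 = f(1.540000, 0.825920) = 0.028147
  y ← 0.800000 + (0.54/2)·(0.048000 + 0.028147) = 0.820560
t=1.540000, y=0.820560:
  k1 = f(1.540000, 0.820560) = 0.032363
  k2 = f(2.080000, 0.838036) = 0.018407
  y ← 0.820560 + (0.54/2)·(0.032363 + 0.018407) = 0.834268
y(2.08) ≈ 0.8343

0.8343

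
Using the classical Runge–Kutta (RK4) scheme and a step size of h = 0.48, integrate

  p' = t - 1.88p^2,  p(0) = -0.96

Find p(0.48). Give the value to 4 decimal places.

RK4: k1 = f(t_n, p_n); k2 = f(t_n + h/2, p_n + (h/2)·k1); k3 = f(t_n + h/2, p_n + (h/2)·k2); k4 = f(t_n + h, p_n + h·k3); p_{n+1} = p_n + (h/6)·(k1 + 2k2 + 2k3 + k4).
t=0.000000, p=-0.960000:
  k1 = f(0.000000, -0.960000) = -1.732608
  k2 = f(0.240000, -1.375826) = -3.318646
  k3 = f(0.240000, -1.756475) = -5.560185
  k4 = f(0.480000, -3.628889) = -24.277408
  p ← -0.960000 + (0.48/6)·(k1 + 2k2 + 2k3 + k4) = -4.461414
p(0.48) ≈ -4.4614

-4.4614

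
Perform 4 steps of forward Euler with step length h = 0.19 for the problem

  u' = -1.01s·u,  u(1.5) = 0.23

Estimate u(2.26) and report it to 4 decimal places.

0.0426

Euler: u_{n+1} = u_n + h·f(s_n, u_n).
s=1.500000, u=0.230000: f=-0.348450 → u ← 0.230000 + 0.19·(-0.348450) = 0.163795
s=1.690000, u=0.163795: f=-0.279581 → u ← 0.163795 + 0.19·(-0.279581) = 0.110674
s=1.880000, u=0.110674: f=-0.210148 → u ← 0.110674 + 0.19·(-0.210148) = 0.070746
s=2.070000, u=0.070746: f=-0.147909 → u ← 0.070746 + 0.19·(-0.147909) = 0.042643
u(2.26) ≈ 0.0426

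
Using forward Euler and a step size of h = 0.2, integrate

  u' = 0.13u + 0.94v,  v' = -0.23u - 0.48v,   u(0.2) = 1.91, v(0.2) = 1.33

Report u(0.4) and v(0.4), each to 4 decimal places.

Euler on (u,v): u_{n+1} = u_n + h·u', v_{n+1} = v_n + h·v'.
0.200000: (1.910000, 1.330000); f=(1.498500, -1.077700) → (2.209700, 1.114460)
(u(0.4), v(0.4)) ≈ (2.2097, 1.1145)

2.2097, 1.1145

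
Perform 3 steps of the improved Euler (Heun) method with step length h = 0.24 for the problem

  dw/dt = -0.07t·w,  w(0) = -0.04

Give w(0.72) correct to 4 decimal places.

Heun: k1 = f(t_n, w_n); k2 = f(t_n + h, w_n + h·k1); w_{n+1} = w_n + (h/2)·(k1 + k2).
t=0.000000, w=-0.040000:
  k1 = f(0.000000, -0.040000) = 0.000000
  k2 = f(0.240000, -0.040000) = 0.000672
  w ← -0.040000 + (0.24/2)·(0.000000 + 0.000672) = -0.039919
t=0.240000, w=-0.039919:
  k1 = f(0.240000, -0.039919) = 0.000671
  k2 = f(0.480000, -0.039758) = 0.001336
  w ← -0.039919 + (0.24/2)·(0.000671 + 0.001336) = -0.039679
t=0.480000, w=-0.039679:
  k1 = f(0.480000, -0.039679) = 0.001333
  k2 = f(0.720000, -0.039359) = 0.001984
  w ← -0.039679 + (0.24/2)·(0.001333 + 0.001984) = -0.039281
w(0.72) ≈ -0.0393

-0.0393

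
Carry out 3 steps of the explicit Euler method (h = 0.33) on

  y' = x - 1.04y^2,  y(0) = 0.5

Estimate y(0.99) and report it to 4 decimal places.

Euler: y_{n+1} = y_n + h·f(x_n, y_n).
x=0.000000, y=0.500000: f=-0.260000 → y ← 0.500000 + 0.33·(-0.260000) = 0.414200
x=0.330000, y=0.414200: f=0.151576 → y ← 0.414200 + 0.33·0.151576 = 0.464220
x=0.660000, y=0.464220: f=0.435880 → y ← 0.464220 + 0.33·0.435880 = 0.608060
y(0.99) ≈ 0.6081

0.6081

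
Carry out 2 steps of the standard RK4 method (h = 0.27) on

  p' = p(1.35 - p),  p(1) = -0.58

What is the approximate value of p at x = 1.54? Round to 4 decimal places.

RK4: k1 = f(x_n, p_n); k2 = f(x_n + h/2, p_n + (h/2)·k1); k3 = f(x_n + h/2, p_n + (h/2)·k2); k4 = f(x_n + h, p_n + h·k3); p_{n+1} = p_n + (h/6)·(k1 + 2k2 + 2k3 + k4).
x=1.000000, p=-0.580000:
  k1 = f(1.000000, -0.580000) = -1.119400
  k2 = f(1.135000, -0.731119) = -1.521546
  k3 = f(1.135000, -0.785409) = -1.677168
  k4 = f(1.270000, -1.032835) = -2.461077
  p ← -0.580000 + (0.27/6)·(k1 + 2k2 + 2k3 + k4) = -1.029006
x=1.270000, p=-1.029006:
  k1 = f(1.270000, -1.029006) = -2.448011
  k2 = f(1.405000, -1.359487) = -3.683513
  k3 = f(1.405000, -1.526280) = -4.390009
  k4 = f(1.540000, -2.214308) = -7.892476
  p ← -1.029006 + (0.27/6)·(k1 + 2k2 + 2k3 + k4) = -2.220945
p(1.54) ≈ -2.2209

-2.2209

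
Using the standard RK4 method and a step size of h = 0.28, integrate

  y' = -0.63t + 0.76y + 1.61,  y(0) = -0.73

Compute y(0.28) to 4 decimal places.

-0.4273

RK4: k1 = f(t_n, y_n); k2 = f(t_n + h/2, y_n + (h/2)·k1); k3 = f(t_n + h/2, y_n + (h/2)·k2); k4 = f(t_n + h, y_n + h·k3); y_{n+1} = y_n + (h/6)·(k1 + 2k2 + 2k3 + k4).
t=0.000000, y=-0.730000:
  k1 = f(0.000000, -0.730000) = 1.055200
  k2 = f(0.140000, -0.582272) = 1.079273
  k3 = f(0.140000, -0.578902) = 1.081835
  k4 = f(0.280000, -0.427086) = 1.109014
  y ← -0.730000 + (0.28/6)·(k1 + 2k2 + 2k3 + k4) = -0.427300
y(0.28) ≈ -0.4273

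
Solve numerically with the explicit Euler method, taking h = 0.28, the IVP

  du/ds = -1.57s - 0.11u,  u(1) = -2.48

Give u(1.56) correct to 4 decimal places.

-3.3183

Euler: u_{n+1} = u_n + h·f(s_n, u_n).
s=1.000000, u=-2.480000: f=-1.297200 → u ← -2.480000 + 0.28·(-1.297200) = -2.843216
s=1.280000, u=-2.843216: f=-1.696846 → u ← -2.843216 + 0.28·(-1.696846) = -3.318333
u(1.56) ≈ -3.3183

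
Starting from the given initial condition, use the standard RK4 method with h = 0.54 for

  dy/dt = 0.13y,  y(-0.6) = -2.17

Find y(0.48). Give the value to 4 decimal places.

RK4: k1 = f(t_n, y_n); k2 = f(t_n + h/2, y_n + (h/2)·k1); k3 = f(t_n + h/2, y_n + (h/2)·k2); k4 = f(t_n + h, y_n + h·k3); y_{n+1} = y_n + (h/6)·(k1 + 2k2 + 2k3 + k4).
t=-0.600000, y=-2.170000:
  k1 = f(-0.600000, -2.170000) = -0.282100
  k2 = f(-0.330000, -2.246167) = -0.292002
  k3 = f(-0.330000, -2.248840) = -0.292349
  k4 = f(-0.060000, -2.327869) = -0.302623
  y ← -2.170000 + (0.54/6)·(k1 + 2k2 + 2k3 + k4) = -2.327808
t=-0.060000, y=-2.327808:
  k1 = f(-0.060000, -2.327808) = -0.302615
  k2 = f(0.210000, -2.409514) = -0.313237
  k3 = f(0.210000, -2.412382) = -0.313610
  k4 = f(0.480000, -2.497157) = -0.324630
  y ← -2.327808 + (0.54/6)·(k1 + 2k2 + 2k3 + k4) = -2.497093
y(0.48) ≈ -2.4971

-2.4971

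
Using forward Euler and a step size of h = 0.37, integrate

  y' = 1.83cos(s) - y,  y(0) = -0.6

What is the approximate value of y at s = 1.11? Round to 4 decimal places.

Euler: y_{n+1} = y_n + h·f(s_n, y_n).
s=0.000000, y=-0.600000: f=2.430000 → y ← -0.600000 + 0.37·2.430000 = 0.299100
s=0.370000, y=0.299100: f=1.407059 → y ← 0.299100 + 0.37·1.407059 = 0.819712
s=0.740000, y=0.819712: f=0.531686 → y ← 0.819712 + 0.37·0.531686 = 1.016436
y(1.11) ≈ 1.0164

1.0164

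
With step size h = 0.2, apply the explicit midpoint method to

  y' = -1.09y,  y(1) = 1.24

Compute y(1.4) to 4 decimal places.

Midpoint: k1 = f(s_n, y_n); k2 = f(s_n + h/2, y_n + (h/2)·k1); y_{n+1} = y_n + h·k2.
s=1.000000, y=1.240000:
  k1 = f(1.000000, 1.240000) = -1.351600
  k2 = f(1.100000, 1.104840) = -1.204276
  y ← 1.240000 + 0.2·(-1.204276) = 0.999145
s=1.200000, y=0.999145:
  k1 = f(1.200000, 0.999145) = -1.089068
  k2 = f(1.300000, 0.890238) = -0.970360
  y ← 0.999145 + 0.2·(-0.970360) = 0.805073
y(1.4) ≈ 0.8051

0.8051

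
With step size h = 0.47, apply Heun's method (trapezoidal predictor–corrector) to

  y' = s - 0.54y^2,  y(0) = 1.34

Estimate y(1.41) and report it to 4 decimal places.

Heun: k1 = f(s_n, y_n); k2 = f(s_n + h, y_n + h·k1); y_{n+1} = y_n + (h/2)·(k1 + k2).
s=0.000000, y=1.340000:
  k1 = f(0.000000, 1.340000) = -0.969624
  k2 = f(0.470000, 0.884277) = 0.047750
  y ← 1.340000 + (0.47/2)·(-0.969624 + 0.047750) = 1.123359
s=0.470000, y=1.123359:
  k1 = f(0.470000, 1.123359) = -0.211446
  k2 = f(0.940000, 1.023980) = 0.373791
  y ← 1.123359 + (0.47/2)·(-0.211446 + 0.373791) = 1.161511
s=0.940000, y=1.161511:
  k1 = f(0.940000, 1.161511) = 0.211482
  k2 = f(1.410000, 1.260907) = 0.551461
  y ← 1.161511 + (0.47/2)·(0.211482 + 0.551461) = 1.340802
y(1.41) ≈ 1.3408

1.3408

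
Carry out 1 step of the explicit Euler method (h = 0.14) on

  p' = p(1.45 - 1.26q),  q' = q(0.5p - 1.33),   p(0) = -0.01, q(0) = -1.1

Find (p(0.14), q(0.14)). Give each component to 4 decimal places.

-0.0140, -0.8944

Euler on (p,q): p_{n+1} = p_n + h·p', q_{n+1} = q_n + h·q'.
0.000000: (-0.010000, -1.100000); f=(-0.028360, 1.468500) → (-0.013970, -0.894410)
(p(0.14), q(0.14)) ≈ (-0.0140, -0.8944)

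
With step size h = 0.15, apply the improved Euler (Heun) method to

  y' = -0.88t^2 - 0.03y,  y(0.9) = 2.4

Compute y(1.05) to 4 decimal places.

2.2632

Heun: k1 = f(t_n, y_n); k2 = f(t_n + h, y_n + h·k1); y_{n+1} = y_n + (h/2)·(k1 + k2).
t=0.900000, y=2.400000:
  k1 = f(0.900000, 2.400000) = -0.784800
  k2 = f(1.050000, 2.282280) = -1.038668
  y ← 2.400000 + (0.15/2)·(-0.784800 + (-1.038668)) = 2.263240
y(1.05) ≈ 2.2632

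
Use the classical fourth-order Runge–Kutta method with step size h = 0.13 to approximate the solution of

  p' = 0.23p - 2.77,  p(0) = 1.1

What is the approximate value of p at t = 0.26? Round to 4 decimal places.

0.4256

RK4: k1 = f(t_n, p_n); k2 = f(t_n + h/2, p_n + (h/2)·k1); k3 = f(t_n + h/2, p_n + (h/2)·k2); k4 = f(t_n + h, p_n + h·k3); p_{n+1} = p_n + (h/6)·(k1 + 2k2 + 2k3 + k4).
t=0.000000, p=1.100000:
  k1 = f(0.000000, 1.100000) = -2.517000
  k2 = f(0.065000, 0.936395) = -2.554629
  k3 = f(0.065000, 0.933949) = -2.555192
  k4 = f(0.130000, 0.767825) = -2.593400
  p ← 1.100000 + (0.13/6)·(k1 + 2k2 + 2k3 + k4) = 0.767849
t=0.130000, p=0.767849:
  k1 = f(0.130000, 0.767849) = -2.593395
  k2 = f(0.195000, 0.599278) = -2.632166
  k3 = f(0.195000, 0.596758) = -2.632746
  k4 = f(0.260000, 0.425592) = -2.672114
  p ← 0.767849 + (0.13/6)·(k1 + 2k2 + 2k3 + k4) = 0.425617
p(0.26) ≈ 0.4256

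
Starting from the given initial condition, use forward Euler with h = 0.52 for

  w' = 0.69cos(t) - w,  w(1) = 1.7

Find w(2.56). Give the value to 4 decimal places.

Euler: w_{n+1} = w_n + h·f(t_n, w_n).
t=1.000000, w=1.700000: f=-1.327191 → w ← 1.700000 + 0.52·(-1.327191) = 1.009860
t=1.520000, w=1.009860: f=-0.974826 → w ← 1.009860 + 0.52·(-0.974826) = 0.502951
t=2.040000, w=0.502951: f=-0.814952 → w ← 0.502951 + 0.52·(-0.814952) = 0.079176
w(2.56) ≈ 0.0792

0.0792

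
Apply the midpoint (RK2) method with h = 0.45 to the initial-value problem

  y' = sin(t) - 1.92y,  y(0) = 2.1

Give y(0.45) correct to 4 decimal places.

Midpoint: k1 = f(t_n, y_n); k2 = f(t_n + h/2, y_n + (h/2)·k1); y_{n+1} = y_n + h·k2.
t=0.000000, y=2.100000:
  k1 = f(0.000000, 2.100000) = -4.032000
  k2 = f(0.225000, 1.192800) = -2.067070
  y ← 2.100000 + 0.45·(-2.067070) = 1.169819
y(0.45) ≈ 1.1698

1.1698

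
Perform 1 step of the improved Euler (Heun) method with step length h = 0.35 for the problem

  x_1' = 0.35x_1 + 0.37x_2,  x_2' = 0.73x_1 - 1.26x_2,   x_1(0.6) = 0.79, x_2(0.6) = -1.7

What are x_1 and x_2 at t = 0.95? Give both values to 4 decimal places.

0.7207, -0.9740

Heun on (x_1,x_2): k1 = f(t_n, state_n); k2 = f(t_n + h, state_n + h·k1); state_{n+1} = state_n + (h/2)·(k1 + k2).
0.600000: (0.790000, -1.700000)
  k1 = (-0.352500, 2.718700)
  predictor → (0.666625, -0.748455)
  k2 = (-0.043610, 1.429690)
  → (0.720681, -0.974032)
(x_1(0.95), x_2(0.95)) ≈ (0.7207, -0.9740)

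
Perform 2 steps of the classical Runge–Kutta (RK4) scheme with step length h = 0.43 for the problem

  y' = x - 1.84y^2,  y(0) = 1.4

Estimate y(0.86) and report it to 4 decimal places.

0.6390

RK4: k1 = f(x_n, y_n); k2 = f(x_n + h/2, y_n + (h/2)·k1); k3 = f(x_n + h/2, y_n + (h/2)·k2); k4 = f(x_n + h, y_n + h·k3); y_{n+1} = y_n + (h/6)·(k1 + 2k2 + 2k3 + k4).
x=0.000000, y=1.400000:
  k1 = f(0.000000, 1.400000) = -3.606400
  k2 = f(0.215000, 0.624624) = -0.502885
  k3 = f(0.215000, 1.291880) = -2.855873
  k4 = f(0.430000, 0.171974) = 0.375582
  y ← 1.400000 + (0.43/6)·(k1 + 2k2 + 2k3 + k4) = 0.687036
x=0.430000, y=0.687036:
  k1 = f(0.430000, 0.687036) = -0.438514
  k2 = f(0.645000, 0.592755) = -0.001501
  k3 = f(0.645000, 0.686713) = -0.222698
  k4 = f(0.860000, 0.591276) = 0.216723
  y ← 0.687036 + (0.43/6)·(k1 + 2k2 + 2k3 + k4) = 0.639006
y(0.86) ≈ 0.6390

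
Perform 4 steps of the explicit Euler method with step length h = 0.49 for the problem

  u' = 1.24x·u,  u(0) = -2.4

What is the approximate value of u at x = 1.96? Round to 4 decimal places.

-9.4073

Euler: u_{n+1} = u_n + h·f(x_n, u_n).
x=0.000000, u=-2.400000: f=0.000000 → u ← -2.400000 + 0.49·0.000000 = -2.400000
x=0.490000, u=-2.400000: f=-1.458240 → u ← -2.400000 + 0.49·(-1.458240) = -3.114538
x=0.980000, u=-3.114538: f=-3.784786 → u ← -3.114538 + 0.49·(-3.784786) = -4.969083
x=1.470000, u=-4.969083: f=-9.057644 → u ← -4.969083 + 0.49·(-9.057644) = -9.407328
u(1.96) ≈ -9.4073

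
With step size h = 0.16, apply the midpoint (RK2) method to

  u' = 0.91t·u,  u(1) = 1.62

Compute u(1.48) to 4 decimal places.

Midpoint: k1 = f(t_n, u_n); k2 = f(t_n + h/2, u_n + (h/2)·k1); u_{n+1} = u_n + h·k2.
t=1.000000, u=1.620000:
  k1 = f(1.000000, 1.620000) = 1.474200
  k2 = f(1.080000, 1.737936) = 1.708044
  u ← 1.620000 + 0.16·1.708044 = 1.893287
t=1.160000, u=1.893287:
  k1 = f(1.160000, 1.893287) = 1.998554
  k2 = f(1.240000, 2.053171) = 2.316798
  u ← 1.893287 + 0.16·2.316798 = 2.263975
t=1.320000, u=2.263975:
  k1 = f(1.320000, 2.263975) = 2.719486
  k2 = f(1.400000, 2.481534) = 3.161474
  u ← 2.263975 + 0.16·3.161474 = 2.769811
u(1.48) ≈ 2.7698

2.7698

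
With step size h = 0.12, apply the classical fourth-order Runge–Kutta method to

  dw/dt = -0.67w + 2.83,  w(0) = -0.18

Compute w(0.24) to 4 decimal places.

0.4741

RK4: k1 = f(t_n, w_n); k2 = f(t_n + h/2, w_n + (h/2)·k1); k3 = f(t_n + h/2, w_n + (h/2)·k2); k4 = f(t_n + h, w_n + h·k3); w_{n+1} = w_n + (h/6)·(k1 + 2k2 + 2k3 + k4).
t=0.000000, w=-0.180000:
  k1 = f(0.000000, -0.180000) = 2.950600
  k2 = f(0.060000, -0.002964) = 2.831986
  k3 = f(0.060000, -0.010081) = 2.836754
  k4 = f(0.120000, 0.160411) = 2.722525
  w ← -0.180000 + (0.12/6)·(k1 + 2k2 + 2k3 + k4) = 0.160212
t=0.120000, w=0.160212:
  k1 = f(0.120000, 0.160212) = 2.722658
  k2 = f(0.180000, 0.323572) = 2.613207
  k3 = f(0.180000, 0.317005) = 2.617607
  k4 = f(0.240000, 0.474325) = 2.512202
  w ← 0.160212 + (0.12/6)·(k1 + 2k2 + 2k3 + k4) = 0.474142
w(0.24) ≈ 0.4741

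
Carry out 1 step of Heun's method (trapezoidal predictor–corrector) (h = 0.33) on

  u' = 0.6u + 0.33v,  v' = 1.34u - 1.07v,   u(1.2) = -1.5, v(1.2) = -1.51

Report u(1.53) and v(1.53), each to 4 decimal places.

-2.0142, -1.7192

Heun on (u,v): k1 = f(t_n, state_n); k2 = f(t_n + h, state_n + h·k1); state_{n+1} = state_n + (h/2)·(k1 + k2).
1.200000: (-1.500000, -1.510000)
  k1 = (-1.398300, -0.394300)
  predictor → (-1.961439, -1.640119)
  k2 = (-1.718103, -0.873401)
  → (-2.014206, -1.719171)
(u(1.53), v(1.53)) ≈ (-2.0142, -1.7192)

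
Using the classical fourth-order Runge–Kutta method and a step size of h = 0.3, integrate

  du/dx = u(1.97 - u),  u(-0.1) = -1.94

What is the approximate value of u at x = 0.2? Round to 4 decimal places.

-12.4514

RK4: k1 = f(x_n, u_n); k2 = f(x_n + h/2, u_n + (h/2)·k1); k3 = f(x_n + h/2, u_n + (h/2)·k2); k4 = f(x_n + h, u_n + h·k3); u_{n+1} = u_n + (h/6)·(k1 + 2k2 + 2k3 + k4).
x=-0.100000, u=-1.940000:
  k1 = f(-0.100000, -1.940000) = -7.585400
  k2 = f(0.050000, -3.077810) = -15.536200
  k3 = f(0.050000, -4.270430) = -26.649320
  k4 = f(0.200000, -9.934796) = -118.271717
  u ← -1.940000 + (0.3/6)·(k1 + 2k2 + 2k3 + k4) = -12.451408
u(0.2) ≈ -12.4514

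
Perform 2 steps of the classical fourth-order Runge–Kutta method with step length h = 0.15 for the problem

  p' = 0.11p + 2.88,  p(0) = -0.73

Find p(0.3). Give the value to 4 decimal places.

RK4: k1 = f(x_n, p_n); k2 = f(x_n + h/2, p_n + (h/2)·k1); k3 = f(x_n + h/2, p_n + (h/2)·k2); k4 = f(x_n + h, p_n + h·k3); p_{n+1} = p_n + (h/6)·(k1 + 2k2 + 2k3 + k4).
x=0.000000, p=-0.730000:
  k1 = f(0.000000, -0.730000) = 2.799700
  k2 = f(0.075000, -0.520022) = 2.822798
  k3 = f(0.075000, -0.518290) = 2.822988
  k4 = f(0.150000, -0.306552) = 2.846279
  p ← -0.730000 + (0.15/6)·(k1 + 2k2 + 2k3 + k4) = -0.306561
x=0.150000, p=-0.306561:
  k1 = f(0.150000, -0.306561) = 2.846278
  k2 = f(0.225000, -0.093090) = 2.869760
  k3 = f(0.225000, -0.091329) = 2.869954
  k4 = f(0.300000, 0.123932) = 2.893633
  p ← -0.306561 + (0.15/6)·(k1 + 2k2 + 2k3 + k4) = 0.123922
p(0.3) ≈ 0.1239

0.1239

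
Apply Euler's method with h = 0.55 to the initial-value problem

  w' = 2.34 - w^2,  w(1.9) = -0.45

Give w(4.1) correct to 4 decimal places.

1.6210

Euler: w_{n+1} = w_n + h·f(x_n, w_n).
x=1.900000, w=-0.450000: f=2.137500 → w ← -0.450000 + 0.55·2.137500 = 0.725625
x=2.450000, w=0.725625: f=1.813468 → w ← 0.725625 + 0.55·1.813468 = 1.723033
x=3.000000, w=1.723033: f=-0.628841 → w ← 1.723033 + 0.55·(-0.628841) = 1.377170
x=3.550000, w=1.377170: f=0.443403 → w ← 1.377170 + 0.55·0.443403 = 1.621042
w(4.1) ≈ 1.6210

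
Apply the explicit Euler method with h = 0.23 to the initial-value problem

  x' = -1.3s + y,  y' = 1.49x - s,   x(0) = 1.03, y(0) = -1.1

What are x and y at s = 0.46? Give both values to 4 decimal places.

0.5364, -0.5336

Euler on (x,y): x_{n+1} = x_n + h·x', y_{n+1} = y_n + h·y'.
0.000000: (1.030000, -1.100000); f=(-1.100000, 1.534700) → (0.777000, -0.747019)
0.230000: (0.777000, -0.747019); f=(-1.046019, 0.927730) → (0.536416, -0.533641)
(x(0.46), y(0.46)) ≈ (0.5364, -0.5336)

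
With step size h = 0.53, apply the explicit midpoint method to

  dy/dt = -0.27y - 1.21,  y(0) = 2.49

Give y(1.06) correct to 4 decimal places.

Midpoint: k1 = f(t_n, y_n); k2 = f(t_n + h/2, y_n + (h/2)·k1); y_{n+1} = y_n + h·k2.
t=0.000000, y=2.490000:
  k1 = f(0.000000, 2.490000) = -1.882300
  k2 = f(0.265000, 1.991191) = -1.747621
  y ← 2.490000 + 0.53·(-1.747621) = 1.563761
t=0.530000, y=1.563761:
  k1 = f(0.530000, 1.563761) = -1.632215
  k2 = f(0.795000, 1.131224) = -1.515430
  y ← 1.563761 + 0.53·(-1.515430) = 0.760583
y(1.06) ≈ 0.7606

0.7606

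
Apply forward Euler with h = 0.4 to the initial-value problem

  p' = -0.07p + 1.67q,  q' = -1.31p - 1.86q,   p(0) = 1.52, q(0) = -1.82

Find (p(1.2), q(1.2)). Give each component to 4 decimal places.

Euler on (p,q): p_{n+1} = p_n + h·p', q_{n+1} = q_n + h·q'.
0.000000: (1.520000, -1.820000); f=(-3.145800, 1.394000) → (0.261680, -1.262400)
0.400000: (0.261680, -1.262400); f=(-2.126526, 2.005263) → (-0.588930, -0.460295)
0.800000: (-0.588930, -0.460295); f=(-0.727467, 1.627647) → (-0.879917, 0.190764)
(p(1.2), q(1.2)) ≈ (-0.8799, 0.1908)

-0.8799, 0.1908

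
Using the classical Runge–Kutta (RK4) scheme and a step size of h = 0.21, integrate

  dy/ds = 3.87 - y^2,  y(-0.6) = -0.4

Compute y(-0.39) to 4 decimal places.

RK4: k1 = f(s_n, y_n); k2 = f(s_n + h/2, y_n + (h/2)·k1); k3 = f(s_n + h/2, y_n + (h/2)·k2); k4 = f(s_n + h, y_n + h·k3); y_{n+1} = y_n + (h/6)·(k1 + 2k2 + 2k3 + k4).
s=-0.600000, y=-0.400000:
  k1 = f(-0.600000, -0.400000) = 3.710000
  k2 = f(-0.495000, -0.010450) = 3.869891
  k3 = f(-0.495000, 0.006339) = 3.869960
  k4 = f(-0.390000, 0.412692) = 3.699686
  y ← -0.400000 + (0.21/6)·(k1 + 2k2 + 2k3 + k4) = 0.401129
y(-0.39) ≈ 0.4011

0.4011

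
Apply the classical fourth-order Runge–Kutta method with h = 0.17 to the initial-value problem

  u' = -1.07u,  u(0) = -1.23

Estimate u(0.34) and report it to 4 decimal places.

RK4: k1 = f(t_n, u_n); k2 = f(t_n + h/2, u_n + (h/2)·k1); k3 = f(t_n + h/2, u_n + (h/2)·k2); k4 = f(t_n + h, u_n + h·k3); u_{n+1} = u_n + (h/6)·(k1 + 2k2 + 2k3 + k4).
t=0.000000, u=-1.230000:
  k1 = f(0.000000, -1.230000) = 1.316100
  k2 = f(0.085000, -1.118132) = 1.196401
  k3 = f(0.085000, -1.128306) = 1.207287
  k4 = f(0.170000, -1.024761) = 1.096494
  u ← -1.230000 + (0.17/6)·(k1 + 2k2 + 2k3 + k4) = -1.025434
t=0.170000, u=-1.025434:
  k1 = f(0.170000, -1.025434) = 1.097215
  k2 = f(0.255000, -0.932171) = 0.997423
  k3 = f(0.255000, -0.940653) = 1.006499
  k4 = f(0.340000, -0.854329) = 0.914132
  u ← -1.025434 + (0.17/6)·(k1 + 2k2 + 2k3 + k4) = -0.854890
u(0.34) ≈ -0.8549

-0.8549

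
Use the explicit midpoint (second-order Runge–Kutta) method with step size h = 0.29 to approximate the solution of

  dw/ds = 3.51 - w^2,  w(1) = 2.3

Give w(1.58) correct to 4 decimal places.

Midpoint: k1 = f(s_n, w_n); k2 = f(s_n + h/2, w_n + (h/2)·k1); w_{n+1} = w_n + h·k2.
s=1.000000, w=2.300000:
  k1 = f(1.000000, 2.300000) = -1.780000
  k2 = f(1.145000, 2.041900) = -0.659356
  w ← 2.300000 + 0.29·(-0.659356) = 2.108787
s=1.290000, w=2.108787:
  k1 = f(1.290000, 2.108787) = -0.936982
  k2 = f(1.435000, 1.972924) = -0.382431
  w ← 2.108787 + 0.29·(-0.382431) = 1.997882
w(1.58) ≈ 1.9979

1.9979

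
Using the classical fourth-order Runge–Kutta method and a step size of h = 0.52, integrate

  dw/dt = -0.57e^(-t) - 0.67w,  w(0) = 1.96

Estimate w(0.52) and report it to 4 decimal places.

1.1913

RK4: k1 = f(t_n, w_n); k2 = f(t_n + h/2, w_n + (h/2)·k1); k3 = f(t_n + h/2, w_n + (h/2)·k2); k4 = f(t_n + h, w_n + h·k3); w_{n+1} = w_n + (h/6)·(k1 + 2k2 + 2k3 + k4).
t=0.000000, w=1.960000:
  k1 = f(0.000000, 1.960000) = -1.883200
  k2 = f(0.260000, 1.470368) = -1.424646
  k3 = f(0.260000, 1.589592) = -1.504526
  k4 = f(0.520000, 1.177646) = -1.127900
  w ← 1.960000 + (0.52/6)·(k1 + 2k2 + 2k3 + k4) = 1.191315
w(0.52) ≈ 1.1913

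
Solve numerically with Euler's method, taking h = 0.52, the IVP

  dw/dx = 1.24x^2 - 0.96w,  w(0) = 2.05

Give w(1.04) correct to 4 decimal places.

Euler: w_{n+1} = w_n + h·f(x_n, w_n).
x=0.000000, w=2.050000: f=-1.968000 → w ← 2.050000 + 0.52·(-1.968000) = 1.026640
x=0.520000, w=1.026640: f=-0.650278 → w ← 1.026640 + 0.52·(-0.650278) = 0.688495
w(1.04) ≈ 0.6885

0.6885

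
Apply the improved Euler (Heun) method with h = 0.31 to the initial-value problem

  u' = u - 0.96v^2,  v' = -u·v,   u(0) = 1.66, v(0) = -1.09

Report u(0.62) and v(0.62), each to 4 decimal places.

Heun on (u,v): k1 = f(t_n, state_n); k2 = f(t_n + h, state_n + h·k1); state_{n+1} = state_n + (h/2)·(k1 + k2).
0.000000: (1.660000, -1.090000)
  k1 = (0.519424, 1.809400)
  predictor → (1.821021, -0.529086)
  k2 = (1.552287, 0.963477)
  → (1.981115, -0.660204)
0.310000: (1.981115, -0.660204)
  k1 = (1.562681, 1.307940)
  predictor → (2.465546, -0.254743)
  k2 = (2.403248, 0.628080)
  → (2.595834, -0.360121)
(u(0.62), v(0.62)) ≈ (2.5958, -0.3601)

2.5958, -0.3601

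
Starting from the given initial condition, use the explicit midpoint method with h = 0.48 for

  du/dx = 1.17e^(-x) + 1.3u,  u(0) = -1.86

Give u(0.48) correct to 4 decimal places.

Midpoint: k1 = f(x_n, u_n); k2 = f(x_n + h/2, u_n + (h/2)·k1); u_{n+1} = u_n + h·k2.
x=0.000000, u=-1.860000:
  k1 = f(0.000000, -1.860000) = -1.248000
  k2 = f(0.240000, -2.159520) = -1.887021
  u ← -1.860000 + 0.48·(-1.887021) = -2.765770
u(0.48) ≈ -2.7658

-2.7658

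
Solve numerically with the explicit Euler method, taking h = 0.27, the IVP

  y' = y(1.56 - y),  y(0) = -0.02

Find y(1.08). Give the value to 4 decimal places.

Euler: y_{n+1} = y_n + h·f(t_n, y_n).
t=0.000000, y=-0.020000: f=-0.031600 → y ← -0.020000 + 0.27·(-0.031600) = -0.028532
t=0.270000, y=-0.028532: f=-0.045324 → y ← -0.028532 + 0.27·(-0.045324) = -0.040769
t=0.540000, y=-0.040769: f=-0.065263 → y ← -0.040769 + 0.27·(-0.065263) = -0.058390
t=0.810000, y=-0.058390: f=-0.094498 → y ← -0.058390 + 0.27·(-0.094498) = -0.083905
y(1.08) ≈ -0.0839

-0.0839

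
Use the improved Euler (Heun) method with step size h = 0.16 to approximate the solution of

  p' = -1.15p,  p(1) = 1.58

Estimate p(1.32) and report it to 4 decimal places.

1.0962

Heun: k1 = f(x_n, p_n); k2 = f(x_n + h, p_n + h·k1); p_{n+1} = p_n + (h/2)·(k1 + k2).
x=1.000000, p=1.580000:
  k1 = f(1.000000, 1.580000) = -1.817000
  k2 = f(1.160000, 1.289280) = -1.482672
  p ← 1.580000 + (0.16/2)·(-1.817000 + (-1.482672)) = 1.316026
x=1.160000, p=1.316026:
  k1 = f(1.160000, 1.316026) = -1.513430
  k2 = f(1.320000, 1.073877) = -1.234959
  p ← 1.316026 + (0.16/2)·(-1.513430 + (-1.234959)) = 1.096155
p(1.32) ≈ 1.0962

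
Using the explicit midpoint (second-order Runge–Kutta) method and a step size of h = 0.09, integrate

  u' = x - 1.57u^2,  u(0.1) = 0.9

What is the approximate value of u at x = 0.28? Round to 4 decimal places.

Midpoint: k1 = f(x_n, u_n); k2 = f(x_n + h/2, u_n + (h/2)·k1); u_{n+1} = u_n + h·k2.
x=0.100000, u=0.900000:
  k1 = f(0.100000, 0.900000) = -1.171700
  k2 = f(0.145000, 0.847274) = -0.982060
  u ← 0.900000 + 0.09·(-0.982060) = 0.811615
x=0.190000, u=0.811615:
  k1 = f(0.190000, 0.811615) = -0.844188
  k2 = f(0.235000, 0.773626) = -0.704641
  u ← 0.811615 + 0.09·(-0.704641) = 0.748197
u(0.28) ≈ 0.7482

0.7482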